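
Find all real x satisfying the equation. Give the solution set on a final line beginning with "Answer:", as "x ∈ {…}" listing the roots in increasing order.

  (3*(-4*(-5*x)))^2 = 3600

Step 1. [(3*(-4*(-5*x)))^2 = 3600] √ both sides: 3600 ≥ 0 gives two branches ⇒ sqrt: 3*(-4*(-5*x)) = 60 or -60.
Step 2. [3*(-4*(-5*x)) = 60 or -60] LHS = 3·(…); ÷3 both sides ⇒ div: -4*(-5*x) = 20 or -20.
Step 3. [-4*(-5*x) = 20 or -20] -4 out front; divide by -4. So div: -5*x = -5 or 5.
Step 4. [-5*x = -5 or 5] LHS = -5·(…); ÷-5 both sides. So div: x = 1 or -1.

Answer: x ∈ {-1, 1}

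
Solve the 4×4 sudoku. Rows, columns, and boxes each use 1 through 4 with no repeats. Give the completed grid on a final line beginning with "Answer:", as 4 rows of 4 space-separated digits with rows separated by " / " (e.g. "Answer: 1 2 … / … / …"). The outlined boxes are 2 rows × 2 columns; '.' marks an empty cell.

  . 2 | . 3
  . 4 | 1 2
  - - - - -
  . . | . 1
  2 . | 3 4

Step 1. [r3c2∈{3}] nothing but 3 survives at r3c2 ⇒ r3c2=3.
Step 2. [r2c1∈{3}] only 3 remains possible at r2c1, so r2c1=3.
Step 3. [r4c2∈{1}] r4c2 has the single candidate 1, so r4c2=1.
Step 4. [r3c3∈{2}] r3c3's peers cover all but 2 ⇒ r3c3=2.
Step 5. [r1c3∈{4}] r1c3's peers cover all but 4, so r1c3=4.
Step 6. [r1c1∈{1}] r1c1 has the single candidate 1, so r1c1=1.
Step 7. [r3c1∈{4}] r3c1 is down to just 4. So r3c1=4.

Answer: 1 2 4 3 / 3 4 1 2 / 4 3 2 1 / 2 1 3 4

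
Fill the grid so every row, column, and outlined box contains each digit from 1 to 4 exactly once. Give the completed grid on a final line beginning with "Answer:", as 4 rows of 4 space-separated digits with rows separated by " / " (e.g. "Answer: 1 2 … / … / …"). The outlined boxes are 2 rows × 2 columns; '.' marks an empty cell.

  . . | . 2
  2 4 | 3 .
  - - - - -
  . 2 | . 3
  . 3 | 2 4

Step 1. [r4c1∈{1}] r4c1 is down to just 1. So r4c1=1.
Step 2. [r1c3∈{1,4}] across row 1, 4 lands solely at r1c3 ⇒ r1c3=4.
Step 3. [r1c2∈{1}] nothing but 1 survives at r1c2 ⇒ r1c2=1.
Step 4. [r2c4∈{1}] nothing but 1 survives at r2c4, so r2c4=1.
Step 5. [r1c1∈{3}] r1c1 has the single candidate 3 ⇒ r1c1=3.
Step 6. [r3c1∈{4}] r3c1 has the single candidate 4, so r3c1=4.
Step 7. [r3c3∈{1}] nothing but 1 survives at r3c3 ⇒ r3c3=1.

Answer: 3 1 4 2 / 2 4 3 1 / 4 2 1 3 / 1 3 2 4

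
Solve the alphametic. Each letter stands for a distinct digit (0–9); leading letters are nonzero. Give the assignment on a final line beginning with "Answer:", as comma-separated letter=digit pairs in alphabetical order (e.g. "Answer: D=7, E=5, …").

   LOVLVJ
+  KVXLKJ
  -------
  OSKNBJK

Step 1. [col 1: J + J ≡ K (mod 10)] K=8 is one option consistent with column 1 (J + J ≡ K (mod 10), carry-in 0) — take it ⇒ K=8.
Step 2. [O] adding two 6-digit numbers gives at most 6+1 digits, and here it does — O is that final carry and must be 1, so O=1.
Step 3. [col 1: J + J ≡ K (mod 10)] column 1 (J + J ≡ K (mod 10), carry-in 0) doesn't pin J yet; pick J=4 and continue, so J=4.
Step 4. [col 2: V + K ≡ J (mod 10)] column 2 reads V+K+carry(0)=J with K=8, J=4; with digits 1,4,8 already taken and all letters distinct, the only value for V is 6, so V=6.
Step 5. [col 3: L + L ≡ B (mod 10)] no forcing yet in column 3 (carry-in 1); B=5 is free and consistent — try it, so B=5.
Step 6. [col 3: L + L ≡ B (mod 10)] no forcing yet in column 3 (carry-in 1); L=2 is free and consistent — try it. So L=2.
Step 7. [col 4: V + X ≡ N (mod 10)] X=7 is one option consistent with column 4 (V + X ≡ N (mod 10), carry-in 0) — take it, so X=7.
Step 8. [col 4: V + X ≡ N (mod 10)] in column 4 we have V+X≡N with carry-in 0; given V=6, X=7 and digits 1,2,4,5,6,7,8 already taken and all letters distinct, that pins N to 3 ⇒ N=3.
Step 9. [col 6: L + K ≡ S (mod 10)] in column 6 we have L+K≡S with carry-in 0; given L=2, K=8 and digits 1,2,3,4,5,6,7,8 already taken and all letters distinct, that pins S to 0, so S=0.

Answer: B=5, J=4, K=8, L=2, N=3, O=1, S=0, V=6, X=7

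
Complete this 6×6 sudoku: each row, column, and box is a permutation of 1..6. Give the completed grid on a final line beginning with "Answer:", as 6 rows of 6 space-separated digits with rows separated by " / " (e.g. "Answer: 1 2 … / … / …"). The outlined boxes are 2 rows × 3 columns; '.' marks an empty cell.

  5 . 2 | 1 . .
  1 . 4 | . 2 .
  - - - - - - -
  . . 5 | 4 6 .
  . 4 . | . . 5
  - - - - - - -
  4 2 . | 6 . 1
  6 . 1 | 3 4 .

Step 1. [r1c5∈{3}] nothing but 3 survives at r1c5. So r1c5=3.
Step 2. [r3c6∈{2,3}] r3c6 is the only open cell in col 6 admitting 3 ⇒ r3c6=3.
Step 3. [r4c1∈{2,3}] in col 1, 3 fits only at r4c1. So r4c1=3.
Step 4. [r1c2∈{6}] r1c2's peers cover all but 6 ⇒ r1c2=6.
Step 5. [r5c5∈{5}] r5c5's peers cover all but 5, so r5c5=5.
Step 6. [r4c5∈{1}] r4c5 has the single candidate 1, so r4c5=1.
Step 7. [r5c3∈{3}] r5c3's peers cover all but 3 ⇒ r5c3=3.
Step 8. [r2c6∈{6}] nothing but 6 survives at r2c6, so r2c6=6.
Step 9. [r3c2∈{1}] nothing but 1 survives at r3c2 ⇒ r3c2=1.
Step 10. [r2c2∈{3}] only 3 remains possible at r2c2, so r2c2=3.
Step 11. [r2c4∈{5}] nothing but 5 survives at r2c4, so r2c4=5.
Step 12. [r1c6∈{4}] r1c6's peers cover all but 4, so r1c6=4.
Step 13. [r4c4∈{2}] r4c4 has the single candidate 2 ⇒ r4c4=2.
Step 14. [r4c3∈{6}] only 6 remains possible at r4c3 ⇒ r4c3=6.
Step 15. [r3c1∈{2}] only 2 remains possible at r3c1, so r3c1=2.
Step 16. [r6c2∈{5}] r6c2's peers cover all but 5, so r6c2=5.
Step 17. [r6c6∈{2}] r6c6 is down to just 2. So r6c6=2.

Answer: 5 6 2 1 3 4 / 1 3 4 5 2 6 / 2 1 5 4 6 3 / 3 4 6 2 1 5 / 4 2 3 6 5 1 / 6 5 1 3 4 2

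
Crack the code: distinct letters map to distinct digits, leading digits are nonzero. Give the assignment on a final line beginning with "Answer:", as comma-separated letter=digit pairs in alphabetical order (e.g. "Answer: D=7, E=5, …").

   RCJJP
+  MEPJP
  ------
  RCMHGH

Step 1. [R] R is the leading digit of a 6-digit sum of two 5-digit numbers; the final carry is exactly 1. So R=1.
Step 2. [col 1: P + P ≡ H (mod 10)] several values work for H in column 1 (P + P ≡ H (mod 10), carry-in 0); try H=4 ⇒ H=4.
Step 3. [col 1: P + P ≡ H (mod 10)] column 1 (P + P ≡ H (mod 10), carry-in 0) doesn't pin P yet; pick P=7 and continue. So P=7.
Step 4. [col 2: J + J ≡ G (mod 10)] column 2 (J + J ≡ G (mod 10), carry-in 1) doesn't pin J yet; pick J=6 and continue, so J=6.
Step 5. [col 2: J + J ≡ G (mod 10)] column 2 reads J+J+carry(1)=G with J=6; with digits 1,4,6,7 already taken and all letters distinct, the only value for G is 3. So G=3.
Step 6. [col 4: C + E ≡ M (mod 10)] column 4 (C + E ≡ M (mod 10), carry-in 1) doesn't pin M yet; pick M=9 and continue ⇒ M=9.
Step 7. [col 4: C + E ≡ M (mod 10)] several values work for C in column 4 (C + E ≡ M (mod 10), carry-in 1); try C=0, so C=0.
Step 8. [col 4: C + E ≡ M (mod 10)] from column 4 (C=0, M=9, carry-in 1, digits 0,1,3,4,6,7,9 already taken and all letters distinct): E must equal 8, so E=8.

Answer: C=0, E=8, G=3, H=4, J=6, M=9, P=7, R=1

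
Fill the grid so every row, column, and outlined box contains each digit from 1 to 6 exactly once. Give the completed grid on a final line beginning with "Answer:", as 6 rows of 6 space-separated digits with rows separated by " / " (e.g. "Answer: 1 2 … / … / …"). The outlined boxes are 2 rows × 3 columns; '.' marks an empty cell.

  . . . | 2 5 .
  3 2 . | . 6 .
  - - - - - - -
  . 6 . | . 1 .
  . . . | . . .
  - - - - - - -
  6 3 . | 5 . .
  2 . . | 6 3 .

Step 1. [r2c3∈{1,4,5}] across row 2, 5 lands solely at r2c3. So r2c3=5.
Step 2. [r1c6∈{1,3,4}] r1c6 is the only open cell in row 1 admitting 3, so r1c6=3.
Step 3. [r4c6∈{2,4,5,6}] 6 has one home in row 4: r4c6 ⇒ r4c6=6.
Step 4. [r6c2∈{1,4,5}] 5 has one home in row 6: r6c2 ⇒ r6c2=5.
Step 5. [r3c6∈{2,4,5}] across col 6, 5 lands solely at r3c6 ⇒ r3c6=5.
Step 6. [r3c1∈{4}] r3c1's peers cover all but 4. So r3c1=4.
Step 7. [r4c2∈{1}] only 1 remains possible at r4c2. So r4c2=1.
Step 8. [r4c5∈{2,4}] across box 4, 2 lands solely at r4c5 ⇒ r4c5=2.
Step 9. [r5c5∈{4}] r5c5 has the single candidate 4 ⇒ r5c5=4.
Step 10. [r5c3∈{1}] r5c3's peers cover all but 1, so r5c3=1.
Step 11. [r2c4∈{1,4}] across col 4, 1 lands solely at r2c4. So r2c4=1.
Step 12. [r3c4∈{3}] r3c4's peers cover all but 3. So r3c4=3.
Step 13. [r1c3∈{4,6}] row 1 places 6 nowhere but r1c3. So r1c3=6.
Step 14. [r4c1∈{5}] r4c1 is down to just 5 ⇒ r4c1=5.
Step 15. [r1c2∈{4}] r1c2 has the single candidate 4, so r1c2=4.
Step 16. [r5c6∈{2}] nothing but 2 survives at r5c6 ⇒ r5c6=2.
Step 17. [r2c6∈{4}] r2c6's peers cover all but 4. So r2c6=4.
Step 18. [r4c4∈{4}] r4c4 is down to just 4 ⇒ r4c4=4.
Step 19. [r6c3∈{4}] only 4 remains possible at r6c3, so r6c3=4.
Step 20. [r1c1∈{1}] only 1 remains possible at r1c1, so r1c1=1.
Step 21. [r3c3∈{2}] nothing but 2 survives at r3c3 ⇒ r3c3=2.
Step 22. [r6c6∈{1}] only 1 remains possible at r6c6 ⇒ r6c6=1.
Step 23. [r4c3∈{3}] only 3 remains possible at r4c3, so r4c3=3.

Answer: 1 4 6 2 5 3 / 3 2 5 1 6 4 / 4 6 2 3 1 5 / 5 1 3 4 2 6 / 6 3 1 5 4 2 / 2 5 4 6 3 1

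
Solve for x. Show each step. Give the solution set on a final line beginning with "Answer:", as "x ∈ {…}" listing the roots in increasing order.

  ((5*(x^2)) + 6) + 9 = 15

Step 1. [((5*(x^2)) + 6) + 9 = 15] +9 is outermost — subtract 9 both sides. So sub: (5*(x^2)) + 6 = 6.
Step 2. [(5*(x^2)) + 6 = 6] subtract 6: x sits inside (… + 6), so sub: 5*(x^2) = 0.
Step 3. [5*(x^2) = 0] divide by the outer 5. So div: x^2 = 0.
Step 4. [x^2 = 0] LHS squared, RHS 0 ≥ 0: apply √ (±) ⇒ sqrt: x = 0.

Answer: x ∈ {0}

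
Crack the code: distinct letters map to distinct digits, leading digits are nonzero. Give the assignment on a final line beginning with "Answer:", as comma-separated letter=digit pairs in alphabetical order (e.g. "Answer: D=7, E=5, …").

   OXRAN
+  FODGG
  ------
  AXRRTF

Step 1. [A] the sum has 6 digits but both addends have 5; that extra leading digit A is the final carry, namely 1 ⇒ A=1.
Step 2. [col 1: N + G ≡ F (mod 10)] no forcing yet in column 1 (carry-in 0); F=7 is free and consistent — try it ⇒ F=7.
Step 3. [col 1: N + G ≡ F (mod 10)] column 1 (N + G ≡ F (mod 10), carry-in 0) doesn't pin N yet; pick N=5 and continue, so N=5.
Step 4. [col 1: N + G ≡ F (mod 10)] from column 1 (N=5, F=7, carry-in 0, digits 1,5,7 already taken and all letters distinct): G must equal 2 ⇒ G=2.
Step 5. [col 2: A + G ≡ T (mod 10)] in column 2 we have A+G≡T with carry-in 0; given A=1, G=2 and digits 1,2,5,7 already taken and all letters distinct, that pins T to 3. So T=3.
Step 6. [col 3: R + D ≡ R (mod 10)] column 3 reads R+D+carry(0)=R with nothing yet; with digits 1,2,3,5,7 already taken and all letters distinct, the only value for D is 0 ⇒ D=0.
Step 7. [col 3: R + D ≡ R (mod 10)] several values work for R in column 3 (R + D ≡ R (mod 10), carry-in 0); try R=4 ⇒ R=4.
Step 8. [col 4: X + O ≡ R (mod 10)] column 4 (X + O ≡ R (mod 10), carry-in 0) doesn't pin O yet; pick O=8 and continue, so O=8.
Step 9. [col 4: X + O ≡ R (mod 10)] in column 4 we have X+O≡R with carry-in 0; given O=8, R=4 and digits 0,1,2,3,4,5,7,8 already taken and all letters distinct, that pins X to 6, so X=6.

Answer: A=1, D=0, F=7, G=2, N=5, O=8, R=4, T=3, X=6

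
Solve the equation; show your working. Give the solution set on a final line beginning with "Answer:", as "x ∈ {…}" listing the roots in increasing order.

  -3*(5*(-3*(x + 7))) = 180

Step 1. [-3*(5*(-3*(x + 7))) = 180] divide by the outer -3 ⇒ div: 5*(-3*(x + 7)) = -60.
Step 2. [5*(-3*(x + 7)) = -60] divide by the outer 5, so div: -3*(x + 7) = -12.
Step 3. [-3*(x + 7) = -12] -3·(inner) — divide through by -3. So div: x + 7 = 4.
Step 4. [x + 7 = 4] peel the +7: subtract 7 from each side ⇒ sub: x = -3.

Answer: x ∈ {-3}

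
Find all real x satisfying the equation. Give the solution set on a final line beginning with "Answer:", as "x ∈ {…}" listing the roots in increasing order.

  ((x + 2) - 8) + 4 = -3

Step 1. [((x + 2) - 8) + 4 = -3] 4 comes off first (subtract 4). So sub: (x + 2) - 8 = -7.
Step 2. [(x + 2) - 8 = -7] the outer -8 inverts by adding 8 ⇒ sub: x + 2 = 1.
Step 3. [x + 2 = 1] +2 is outermost — subtract 2 both sides, so sub: x = -1.

Answer: x ∈ {-1}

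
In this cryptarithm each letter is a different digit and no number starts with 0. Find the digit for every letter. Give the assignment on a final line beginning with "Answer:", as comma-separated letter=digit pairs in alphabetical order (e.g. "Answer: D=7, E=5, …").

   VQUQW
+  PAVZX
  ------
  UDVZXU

Step 1. [col 1: W + X ≡ U (mod 10)] no forcing yet in column 1 (carry-in 0); W=8 is free and consistent — try it ⇒ W=8.
Step 2. [col 1: W + X ≡ U (mod 10)] several values work for U in column 1 (W + X ≡ U (mod 10), carry-in 0); try U=1. So U=1.
Step 3. [col 1: W + X ≡ U (mod 10)] from column 1 (W=8, U=1, carry-in 0, digits 1,8 already taken and all letters distinct): X must equal 3 ⇒ X=3.
Step 4. [col 2: Q + Z ≡ X (mod 10)] column 2 (Q + Z ≡ X (mod 10), carry-in 1) doesn't pin Q yet; pick Q=2 and continue. So Q=2.
Step 5. [col 2: Q + Z ≡ X (mod 10)] in column 2 we have Q+Z≡X with carry-in 1; given Q=2, X=3 and digits 1,2,3,8 already taken and all letters distinct, that pins Z to 0 ⇒ Z=0.
Step 6. [col 3: U + V ≡ Z (mod 10)] column 3: given U=1, Z=0, carry-in 0, and digits 0,1,2,3,8 already taken and all letters distinct, U+V≡Z (mod 10) forces V=9. So V=9.
Step 7. [col 4: Q + A ≡ V (mod 10)] column 4: given Q=2, V=9, carry-in 1, and digits 0,1,2,3,8,9 already taken and all letters distinct, Q+A≡V (mod 10) forces A=6, so A=6.
Step 8. [col 5: V + P ≡ D (mod 10)] column 5: given V=9, carry-in 0, and digits 0,1,2,3,6,8,9 already taken and all letters distinct, V+P≡D (mod 10) forces P=5. So P=5.
Step 9. [col 5: V + P ≡ D (mod 10)] from column 5 (V=9, P=5, carry-in 0, digits 0,1,2,3,5,6,8,9 already taken and all letters distinct): D must equal 4. So D=4.

Answer: A=6, D=4, P=5, Q=2, U=1, V=9, W=8, X=3, Z=0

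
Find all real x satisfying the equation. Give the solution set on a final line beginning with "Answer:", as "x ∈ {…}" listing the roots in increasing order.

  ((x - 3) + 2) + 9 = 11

Step 1. [((x - 3) + 2) + 9 = 11] subtract 9: x sits inside (… + 9) ⇒ sub: (x - 3) + 2 = 2.
Step 2. [(x - 3) + 2 = 2] peel the +2: subtract 2 from each side. So sub: x - 3 = 0.
Step 3. [x - 3 = 0] -3 is outermost — add 3 both sides, so sub: x = 3.

Answer: x ∈ {3}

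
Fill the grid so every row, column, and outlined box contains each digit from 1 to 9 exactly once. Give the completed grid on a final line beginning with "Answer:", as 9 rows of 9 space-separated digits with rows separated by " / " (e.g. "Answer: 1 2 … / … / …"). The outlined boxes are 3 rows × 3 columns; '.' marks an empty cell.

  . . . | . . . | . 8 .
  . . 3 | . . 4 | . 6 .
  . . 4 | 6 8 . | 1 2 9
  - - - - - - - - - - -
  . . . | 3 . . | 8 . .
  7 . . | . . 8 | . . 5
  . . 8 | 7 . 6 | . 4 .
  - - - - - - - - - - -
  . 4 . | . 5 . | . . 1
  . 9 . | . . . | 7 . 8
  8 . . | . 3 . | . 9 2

Step 1. [r3c1∈{5}] r3c1 has the single candidate 5, so r3c1=5.
Step 2. [r6c9∈{3}] r6c9 is down to just 3. So r6c9=3.
Step 3. [r4c6∈{1,2,5,9}] box 5 places 5 nowhere but r4c6 ⇒ r4c6=5.
Step 4. [r4c9∈{6,7}] 6 has one home in col 9: r4c9, so r4c9=6.
Step 5. [r5c8∈{1}] r5c8 is down to just 1, so r5c8=1.
Step 6. [r8c5∈{1,2,4,6}] in col 5, 6 fits only at r8c5. So r8c5=6.
Step 7. [r3c2∈{7}] r3c2's peers cover all but 7. So r3c2=7.
Step 8. [r8c4∈{1,2,4}] across row 8, 4 lands solely at r8c4, so r8c4=4.
Step 9. [r9c4∈{1}] only 1 remains possible at r9c4. So r9c4=1.
Step 10. [r1c6∈{1,2,3,7,9}] in col 6, 1 fits only at r1c6 ⇒ r1c6=1.
Step 11. [r4c1∈{1,2,4,9}] col 1 places 4 nowhere but r4c1. So r4c1=4.
Step 12. [r8c6∈{2}] r8c6 is down to just 2. So r8c6=2.
Step 13. [r2c7∈{5}] r2c7 is down to just 5, so r2c7=5.
Step 14. [r6c2∈{1,2,5}] 5 has one home in row 6: r6c2 ⇒ r6c2=5.
Step 15. [r9c2∈{6}] r9c2 has the single candidate 6. So r9c2=6.
Step 16. [r1c2∈{2}] nothing but 2 survives at r1c2 ⇒ r1c2=2.
Step 17. [r4c2∈{1}] r4c2 has the single candidate 1, so r4c2=1.
Step 18. [r5c3∈{2,6,9}] row 5 places 6 nowhere but r5c3 ⇒ r5c3=6.
Step 19. [r1c3∈{9}] r1c3 is down to just 9 ⇒ r1c3=9.
Step 20. [r4c5∈{2,9}] 9 has one home in row 4: r4c5, so r4c5=9.
Step 21. [r5c4∈{2}] r5c4 has the single candidate 2. So r5c4=2.
Step 22. [r7c8∈{3}] r7c8's peers cover all but 3. So r7c8=3.
Step 23. [r2c9∈{7}] r2c9 is down to just 7. So r2c9=7.
Step 24. [r9c3∈{5,7}] row 9 places 5 nowhere but r9c3, so r9c3=5.
Step 25. [r6c7∈{2,9}] across col 7, 2 lands solely at r6c7 ⇒ r6c7=2.
Step 26. [r7c6∈{7,9}] in col 6, 9 fits only at r7c6, so r7c6=9.
Step 27. [r1c9∈{4}] r1c9 is down to just 4, so r1c9=4.
Step 28. [r7c1∈{2}] only 2 remains possible at r7c1. So r7c1=2.
Step 29. [r8c3∈{1}] r8c3's peers cover all but 1. So r8c3=1.
Step 30. [r1c5∈{7}] r1c5's peers cover all but 7 ⇒ r1c5=7.
Step 31. [r5c7∈{9}] r5c7 has the single candidate 9. So r5c7=9.
Step 32. [r1c4∈{5}] r1c4 is down to just 5. So r1c4=5.
Step 33. [r7c4∈{8}] r7c4 is down to just 8, so r7c4=8.
Step 34. [r5c2∈{3}] nothing but 3 survives at r5c2, so r5c2=3.
Step 35. [r4c3∈{2}] r4c3 has the single candidate 2, so r4c3=2.
Step 36. [r2c4∈{9}] nothing but 9 survives at r2c4 ⇒ r2c4=9.
Step 37. [r4c8∈{7}] only 7 remains possible at r4c8 ⇒ r4c8=7.
Step 38. [r8c1∈{3}] only 3 remains possible at r8c1. So r8c1=3.
Step 39. [r2c2∈{8}] r2c2 is down to just 8. So r2c2=8.
Step 40. [r6c1∈{9}] only 9 remains possible at r6c1, so r6c1=9.
Step 41. [r6c5∈{1}] only 1 remains possible at r6c5, so r6c5=1.
Step 42. [r5c5∈{4}] r5c5 has the single candidate 4, so r5c5=4.
Step 43. [r2c1∈{1}] r2c1 is down to just 1 ⇒ r2c1=1.
Step 44. [r1c1∈{6}] r1c1 is down to just 6 ⇒ r1c1=6.
Step 45. [r9c6∈{7}] r9c6's peers cover all but 7, so r9c6=7.
Step 46. [r3c6∈{3}] r3c6 has the single candidate 3, so r3c6=3.
Step 47. [r1c7∈{3}] nothing but 3 survives at r1c7 ⇒ r1c7=3.
Step 48. [r2c5∈{2}] nothing but 2 survives at r2c5. So r2c5=2.
Step 49. [r8c8∈{5}] r8c8's peers cover all but 5, so r8c8=5.
Step 50. [r9c7∈{4}] nothing but 4 survives at r9c7. So r9c7=4.
Step 51. [r7c3∈{7}] r7c3 has the single candidate 7. So r7c3=7.
Step 52. [r7c7∈{6}] r7c7 is down to just 6, so r7c7=6.

Answer: 6 2 9 5 7 1 3 8 4 / 1 8 3 9 2 4 5 6 7 / 5 7 4 6 8 3 1 2 9 / 4 1 2 3 9 5 8 7 6 / 7 3 6 2 4 8 9 1 5 / 9 5 8 7 1 6 2 4 3 / 2 4 7 8 5 9 6 3 1 / 3 9 1 4 6 2 7 5 8 / 8 6 5 1 3 7 4 9 2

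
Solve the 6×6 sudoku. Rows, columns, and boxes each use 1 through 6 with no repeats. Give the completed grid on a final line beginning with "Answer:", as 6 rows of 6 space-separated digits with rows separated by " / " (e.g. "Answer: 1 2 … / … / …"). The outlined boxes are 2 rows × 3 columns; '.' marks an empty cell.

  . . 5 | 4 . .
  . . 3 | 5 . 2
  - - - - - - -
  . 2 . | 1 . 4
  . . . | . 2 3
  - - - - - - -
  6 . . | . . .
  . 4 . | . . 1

Step 1. [r5c2∈{1,3,5}] col 2 places 3 nowhere but r5c2, so r5c2=3.
Step 2. [r4c4∈{6}] nothing but 6 survives at r4c4, so r4c4=6.
Step 3. [r6c5∈{3,5,6}] r6c5 is the only open cell in row 6 admitting 6 ⇒ r6c5=6.
Step 4. [r2c5∈{1}] nothing but 1 survives at r2c5 ⇒ r2c5=1.
Step 5. [r4c2∈{1,5}] col 2 places 5 nowhere but r4c2, so r4c2=5.
Step 6. [r6c3∈{2}] r6c3's peers cover all but 2 ⇒ r6c3=2.
Step 7. [r1c2∈{1,6}] in col 2, 1 fits only at r1c2 ⇒ r1c2=1.
Step 8. [r4c1∈{1,4}] 1 has one home in col 1: r4c1 ⇒ r4c1=1.
Step 9. [r5c6∈{5}] r5c6's peers cover all but 5 ⇒ r5c6=5.
Step 10. [r3c3∈{6}] r3c3's peers cover all but 6. So r3c3=6.
Step 11. [r4c3∈{4}] r4c3 has the single candidate 4 ⇒ r4c3=4.
Step 12. [r5c4∈{2}] r5c4's peers cover all but 2 ⇒ r5c4=2.
Step 13. [r5c5∈{4}] r5c5's peers cover all but 4. So r5c5=4.
Step 14. [r3c1∈{3}] r3c1 has the single candidate 3 ⇒ r3c1=3.
Step 15. [r6c1∈{5}] r6c1 has the single candidate 5, so r6c1=5.
Step 16. [r5c3∈{1}] nothing but 1 survives at r5c3. So r5c3=1.
Step 17. [r6c4∈{3}] nothing but 3 survives at r6c4. So r6c4=3.
Step 18. [r2c2∈{6}] r2c2 is down to just 6 ⇒ r2c2=6.
Step 19. [r1c1∈{2}] r1c1's peers cover all but 2 ⇒ r1c1=2.
Step 20. [r2c1∈{4}] r2c1 has the single candidate 4. So r2c1=4.
Step 21. [r1c6∈{6}] r1c6 has the single candidate 6, so r1c6=6.
Step 22. [r1c5∈{3}] r1c5 has the single candidate 3 ⇒ r1c5=3.
Step 23. [r3c5∈{5}] r3c5 has the single candidate 5. So r3c5=5.

Answer: 2 1 5 4 3 6 / 4 6 3 5 1 2 / 3 2 6 1 5 4 / 1 5 4 6 2 3 / 6 3 1 2 4 5 / 5 4 2 3 6 1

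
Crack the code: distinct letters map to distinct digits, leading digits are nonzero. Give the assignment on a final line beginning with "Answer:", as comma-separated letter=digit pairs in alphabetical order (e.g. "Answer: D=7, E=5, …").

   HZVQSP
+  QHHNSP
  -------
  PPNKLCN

Step 1. [col 1: P + P ≡ N (mod 10)] column 1 (P + P ≡ N (mod 10), carry-in 0) doesn't pin P yet; pick P=1 and continue. So P=1.
Step 2. [col 1: P + P ≡ N (mod 10)] in column 1 we have P+P≡N with carry-in 0; given P=1 and digits 1 already taken and all letters distinct, that pins N to 2 ⇒ N=2.
Step 3. [col 2: S + S ≡ C (mod 10)] C=0 is one option consistent with column 2 (S + S ≡ C (mod 10), carry-in 0) — take it. So C=0.
Step 4. [col 2: S + S ≡ C (mod 10)] column 2: given C=0, carry-in 0, and digits 0,1,2 already taken and all letters distinct, S+S≡C (mod 10) forces S=5, so S=5.
Step 5. [col 3: Q + N ≡ L (mod 10)] several values work for L in column 3 (Q + N ≡ L (mod 10), carry-in 1); try L=9, so L=9.
Step 6. [col 3: Q + N ≡ L (mod 10)] column 3 reads Q+N+carry(1)=L with N=2, L=9; with digits 0,1,2,5,9 already taken and all letters distinct, the only value for Q is 6 ⇒ Q=6.
Step 7. [col 4: V + H ≡ K (mod 10)] in column 4 we have V+H≡K with carry-in 0; given nothing yet and digits 0,1,2,5,6,9 already taken and all letters distinct, that pins K to 7 ⇒ K=7.
Step 8. [col 4: V + H ≡ K (mod 10)] no forcing yet in column 4 (carry-in 0); H=4 is free and consistent — try it, so H=4.
Step 9. [col 4: V + H ≡ K (mod 10)] from column 4 (H=4, K=7, carry-in 0, digits 0,1,2,4,5,6,7,9 already taken and all letters distinct): V must equal 3, so V=3.
Step 10. [col 5: Z + H ≡ N (mod 10)] column 5: given H=4, N=2, carry-in 0, and digits 0,1,2,3,4,5,6,7,9 already taken and all letters distinct, Z+H≡N (mod 10) forces Z=8. So Z=8.

Answer: C=0, H=4, K=7, L=9, N=2, P=1, Q=6, S=5, V=3, Z=8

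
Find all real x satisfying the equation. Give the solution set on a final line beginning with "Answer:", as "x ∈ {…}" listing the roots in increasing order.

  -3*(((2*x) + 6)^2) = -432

Step 1. [-3*(((2*x) + 6)^2) = -432] LHS = -3·(…); ÷-3 both sides, so div: ((2*x) + 6)^2 = 144.
Step 2. [((2*x) + 6)^2 = 144] √ both sides: 144 ≥ 0 gives two branches, so sqrt: (2*x) + 6 = 12 or -12.
Step 3. [(2*x) + 6 = 12 or -12] common factor 2 (LHS and 12 or -12) — divide through ⇒ factor: x + 3 = 6 or -6.
Step 4. [x + 3 = 6 or -6] +3 is outermost — subtract 3 both sides, so sub: x = 3 or -9.

Answer: x ∈ {-9, 3}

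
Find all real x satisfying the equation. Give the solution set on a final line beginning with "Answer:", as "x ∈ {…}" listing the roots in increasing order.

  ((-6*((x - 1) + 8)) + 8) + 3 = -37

Step 1. [((-6*((x - 1) + 8)) + 8) + 3 = -37] +3 is outermost — subtract 3 both sides. So sub: (-6*((x - 1) + 8)) + 8 = -40.
Step 2. [(-6*((x - 1) + 8)) + 8 = -40] +8 is outermost — subtract 8 both sides ⇒ sub: -6*((x - 1) + 8) = -48.
Step 3. [-6*((x - 1) + 8) = -48] -6 out front; divide by -6 ⇒ div: (x - 1) + 8 = 8.
Step 4. [(x - 1) + 8 = 8] +8 is outermost — subtract 8 both sides, so sub: x - 1 = 0.
Step 5. [x - 1 = 0] the outer -1 inverts by adding 1, so sub: x = 1.

Answer: x ∈ {1}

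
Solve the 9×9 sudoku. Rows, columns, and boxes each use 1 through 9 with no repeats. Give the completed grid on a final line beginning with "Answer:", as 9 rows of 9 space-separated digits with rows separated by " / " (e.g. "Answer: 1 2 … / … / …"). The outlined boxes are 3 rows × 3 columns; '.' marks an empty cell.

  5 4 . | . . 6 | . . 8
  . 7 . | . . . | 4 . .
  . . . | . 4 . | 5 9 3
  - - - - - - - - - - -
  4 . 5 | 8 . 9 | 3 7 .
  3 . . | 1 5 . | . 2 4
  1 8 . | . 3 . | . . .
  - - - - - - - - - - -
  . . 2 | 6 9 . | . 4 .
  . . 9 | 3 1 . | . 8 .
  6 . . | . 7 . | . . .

Step 1. [r1c5∈{2}] r1c5 is down to just 2, so r1c5=2.
Step 2. [r9c3∈{1,3,4,8}] 4 has one home in col 3: r9c3 ⇒ r9c3=4.
Step 3. [r2c9∈{1,2,6}] 2 has one home in box 3: r2c9 ⇒ r2c9=2.
Step 4. [r9c6∈{2,5,8}] 8 has one home in row 9: r9c6. So r9c6=8.
Step 5. [r7c6∈{5}] nothing but 5 survives at r7c6 ⇒ r7c6=5.
Step 6. [r1c7∈{1,7}] across box 3, 7 lands solely at r1c7. So r1c7=7.
Step 7. [r7c7∈{1}] only 1 remains possible at r7c7. So r7c7=1.
Step 8. [r5c6∈{7}] nothing but 7 survives at r5c6, so r5c6=7.
Step 9. [r5c3∈{6}] only 6 remains possible at r5c3 ⇒ r5c3=6.
Step 10. [r7c1∈{7,8}] in row 7, 8 fits only at r7c1. So r7c1=8.
Step 11. [r9c2∈{1,3,5}] r9c2 is the only open cell in row 9 admitting 1 ⇒ r9c2=1.
Step 12. [r9c4∈{2}] r9c4 is down to just 2, so r9c4=2.
Step 13. [r9c7∈{9}] r9c7 has the single candidate 9. So r9c7=9.
Step 14. [r6c7∈{6}] only 6 remains possible at r6c7, so r6c7=6.
Step 15. [r9c9∈{5}] r9c9 is down to just 5 ⇒ r9c9=5.
Step 16. [r1c8∈{1}] r1c8 has the single candidate 1, so r1c8=1.
Step 17. [r3c6∈{1}] nothing but 1 survives at r3c6 ⇒ r3c6=1.
Step 18. [r2c3∈{1,3,8}] 1 has one home in row 2: r2c3, so r2c3=1.
Step 19. [r8c1∈{7}] r8c1 has the single candidate 7 ⇒ r8c1=7.
Step 20. [r2c4∈{5,9}] 5 has one home in row 2: r2c4. So r2c4=5.
Step 21. [r3c1∈{2}] r3c1 is down to just 2. So r3c1=2.
Step 22. [r8c6∈{4}] only 4 remains possible at r8c6 ⇒ r8c6=4.
Step 23. [r4c5∈{6}] r4c5 has the single candidate 6, so r4c5=6.
Step 24. [r7c9∈{7}] nothing but 7 survives at r7c9, so r7c9=7.
Step 25. [r3c2∈{6}] r3c2's peers cover all but 6, so r3c2=6.
Step 26. [r5c2∈{9}] r5c2's peers cover all but 9. So r5c2=9.
Step 27. [r2c6∈{3}] r2c6 is down to just 3 ⇒ r2c6=3.
Step 28. [r2c1∈{9}] nothing but 9 survives at r2c1, so r2c1=9.
Step 29. [r8c9∈{6}] only 6 remains possible at r8c9 ⇒ r8c9=6.
Step 30. [r6c4∈{4}] r6c4's peers cover all but 4. So r6c4=4.
Step 31. [r3c3∈{8}] nothing but 8 survives at r3c3, so r3c3=8.
Step 32. [r5c7∈{8}] only 8 remains possible at r5c7. So r5c7=8.
Step 33. [r8c7∈{2}] nothing but 2 survives at r8c7, so r8c7=2.
Step 34. [r1c4∈{9}] r1c4 has the single candidate 9, so r1c4=9.
Step 35. [r7c2∈{3}] nothing but 3 survives at r7c2 ⇒ r7c2=3.
Step 36. [r4c2∈{2}] r4c2's peers cover all but 2 ⇒ r4c2=2.
Step 37. [r8c2∈{5}] nothing but 5 survives at r8c2, so r8c2=5.
Step 38. [r1c3∈{3}] nothing but 3 survives at r1c3 ⇒ r1c3=3.
Step 39. [r6c6∈{2}] r6c6 has the single candidate 2 ⇒ r6c6=2.
Step 40. [r6c9∈{9}] nothing but 9 survives at r6c9, so r6c9=9.
Step 41. [r2c8∈{6}] nothing but 6 survives at r2c8, so r2c8=6.
Step 42. [r9c8∈{3}] r9c8 is down to just 3. So r9c8=3.
Step 43. [r3c4∈{7}] r3c4 is down to just 7. So r3c4=7.
Step 44. [r4c9∈{1}] r4c9 is down to just 1 ⇒ r4c9=1.
Step 45. [r6c3∈{7}] r6c3 is down to just 7, so r6c3=7.
Step 46. [r2c5∈{8}] nothing but 8 survives at r2c5, so r2c5=8.
Step 47. [r6c8∈{5}] r6c8's peers cover all but 5 ⇒ r6c8=5.

Answer: 5 4 3 9 2 6 7 1 8 / 9 7 1 5 8 3 4 6 2 / 2 6 8 7 4 1 5 9 3 / 4 2 5 8 6 9 3 7 1 / 3 9 6 1 5 7 8 2 4 / 1 8 7 4 3 2 6 5 9 / 8 3 2 6 9 5 1 4 7 / 7 5 9 3 1 4 2 8 6 / 6 1 4 2 7 8 9 3 5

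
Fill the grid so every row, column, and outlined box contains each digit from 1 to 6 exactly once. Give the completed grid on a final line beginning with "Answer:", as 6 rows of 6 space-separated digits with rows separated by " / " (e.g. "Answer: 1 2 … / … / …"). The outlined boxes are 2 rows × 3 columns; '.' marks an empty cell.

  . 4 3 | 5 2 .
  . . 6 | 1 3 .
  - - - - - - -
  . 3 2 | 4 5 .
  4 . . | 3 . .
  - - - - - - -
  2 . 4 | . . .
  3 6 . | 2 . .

Step 1. [r5c6∈{1,3,5,6}] across row 5, 3 lands solely at r5c6 ⇒ r5c6=3.
Step 2. [r5c2∈{1,5}] row 5 places 5 nowhere but r5c2. So r5c2=5.
Step 3. [r4c2∈{1}] nothing but 1 survives at r4c2. So r4c2=1.
Step 4. [r4c5∈{6}] r4c5 is down to just 6. So r4c5=6.
Step 5. [r5c5∈{1}] r5c5 has the single candidate 1, so r5c5=1.
Step 6. [r6c5∈{4}] r6c5 is down to just 4 ⇒ r6c5=4.
Step 7. [r1c6∈{6}] nothing but 6 survives at r1c6. So r1c6=6.
Step 8. [r4c6∈{2}] r4c6's peers cover all but 2 ⇒ r4c6=2.
Step 9. [r1c1∈{1}] r1c1 has the single candidate 1 ⇒ r1c1=1.
Step 10. [r6c6∈{5}] r6c6 has the single candidate 5 ⇒ r6c6=5.
Step 11. [r2c2∈{2}] r2c2's peers cover all but 2, so r2c2=2.
Step 12. [r2c6∈{4}] nothing but 4 survives at r2c6, so r2c6=4.
Step 13. [r2c1∈{5}] r2c1 has the single candidate 5 ⇒ r2c1=5.
Step 14. [r5c4∈{6}] r5c4 has the single candidate 6. So r5c4=6.
Step 15. [r3c1∈{6}] r3c1 has the single candidate 6. So r3c1=6.
Step 16. [r6c3∈{1}] nothing but 1 survives at r6c3. So r6c3=1.
Step 17. [r4c3∈{5}] only 5 remains possible at r4c3. So r4c3=5.
Step 18. [r3c6∈{1}] r3c6 is down to just 1, so r3c6=1.

Answer: 1 4 3 5 2 6 / 5 2 6 1 3 4 / 6 3 2 4 5 1 / 4 1 5 3 6 2 / 2 5 4 6 1 3 / 3 6 1 2 4 5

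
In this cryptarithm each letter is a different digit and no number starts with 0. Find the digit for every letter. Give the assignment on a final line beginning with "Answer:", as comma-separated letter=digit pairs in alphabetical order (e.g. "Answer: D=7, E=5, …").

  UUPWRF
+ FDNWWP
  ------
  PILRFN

Step 1. [col 1: F + P ≡ N (mod 10)] several values work for F in column 1 (F + P ≡ N (mod 10), carry-in 0); try F=7. So F=7.
Step 2. [col 1: F + P ≡ N (mod 10)] column 1 (F + P ≡ N (mod 10), carry-in 0) doesn't pin N yet; pick N=6 and continue. So N=6.
Step 3. [col 1: F + P ≡ N (mod 10)] column 1 reads F+P+carry(0)=N with F=7, N=6; with digits 6,7 already taken and all letters distinct, the only value for P is 9 ⇒ P=9.
Step 4. [col 2: R + W ≡ F (mod 10)] column 2 (R + W ≡ F (mod 10), carry-in 1) doesn't pin W yet; pick W=2 and continue, so W=2.
Step 5. [col 2: R + W ≡ F (mod 10)] column 2: given W=2, F=7, carry-in 1, and digits 2,6,7,9 already taken and all letters distinct, R+W≡F (mod 10) forces R=4, so R=4.
Step 6. [col 4: P + N ≡ L (mod 10)] column 4: given P=9, N=6, carry-in 0, and digits 2,4,6,7,9 already taken and all letters distinct, P+N≡L (mod 10) forces L=5. So L=5.
Step 7. [col 5: U + D ≡ I (mod 10)] column 5 reads U+D+carry(1)=I with nothing yet; with digits 2,4,5,6,7,9 already taken and all letters distinct, the only value for I is 0, so I=0.
Step 8. [col 5: U + D ≡ I (mod 10)] several values work for D in column 5 (U + D ≡ I (mod 10), carry-in 1); try D=8. So D=8.
Step 9. [col 5: U + D ≡ I (mod 10)] column 5: given D=8, I=0, carry-in 1, and digits 0,2,4,5,6,7,8,9 already taken and all letters distinct, U+D≡I (mod 10) forces U=1. So U=1.

Answer: D=8, F=7, I=0, L=5, N=6, P=9, R=4, U=1, W=2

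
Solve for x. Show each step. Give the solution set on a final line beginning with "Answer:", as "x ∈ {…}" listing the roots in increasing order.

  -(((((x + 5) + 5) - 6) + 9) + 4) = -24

Step 1. [-(((((x + 5) + 5) - 6) + 9) + 4) = -24] leading − — multiply by −1. So neg: ((((x + 5) + 5) - 6) + 9) + 4 = 24.
Step 2. [((((x + 5) + 5) - 6) + 9) + 4 = 24] the outer +4 inverts by subtracting 4, so sub: (((x + 5) + 5) - 6) + 9 = 20.
Step 3. [(((x + 5) + 5) - 6) + 9 = 20] peel the +9: subtract 9 from each side ⇒ sub: ((x + 5) + 5) - 6 = 11.
Step 4. [((x + 5) + 5) - 6 = 11] add 6: x sits inside (… - 6), so sub: (x + 5) + 5 = 17.
Step 5. [(x + 5) + 5 = 17] 5 comes off first (subtract 5). So sub: x + 5 = 12.
Step 6. [x + 5 = 12] subtract 5: x sits inside (… + 5). So sub: x = 7.

Answer: x ∈ {7}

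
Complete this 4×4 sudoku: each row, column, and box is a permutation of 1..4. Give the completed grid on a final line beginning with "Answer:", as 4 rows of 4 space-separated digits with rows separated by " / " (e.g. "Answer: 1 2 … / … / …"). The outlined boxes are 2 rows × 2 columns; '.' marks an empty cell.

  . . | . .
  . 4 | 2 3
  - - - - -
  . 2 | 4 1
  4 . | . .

Step 1. [r1c3∈{1}] r1c3's peers cover all but 1, so r1c3=1.
Step 2. [r1c2∈{3}] nothing but 3 survives at r1c2. So r1c2=3.
Step 3. [r1c1∈{2}] r1c1 has the single candidate 2, so r1c1=2.
Step 4. [r4c4∈{2}] only 2 remains possible at r4c4, so r4c4=2.
Step 5. [r4c3∈{3}] r4c3's peers cover all but 3, so r4c3=3.
Step 6. [r4c2∈{1}] r4c2 is down to just 1, so r4c2=1.
Step 7. [r3c1∈{3}] nothing but 3 survives at r3c1 ⇒ r3c1=3.
Step 8. [r2c1∈{1}] nothing but 1 survives at r2c1 ⇒ r2c1=1.
Step 9. [r1c4∈{4}] only 4 remains possible at r1c4 ⇒ r1c4=4.

Answer: 2 3 1 4 / 1 4 2 3 / 3 2 4 1 / 4 1 3 2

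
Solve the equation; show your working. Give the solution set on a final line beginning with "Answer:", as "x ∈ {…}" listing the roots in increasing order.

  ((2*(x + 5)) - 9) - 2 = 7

Step 1. [((2*(x + 5)) - 9) - 2 = 7] peel the -2: add 2 from each side ⇒ sub: (2*(x + 5)) - 9 = 9.
Step 2. [(2*(x + 5)) - 9 = 9] -9 is outermost — add 9 both sides. So sub: 2*(x + 5) = 18.
Step 3. [2*(x + 5) = 18] leading coefficient 2: divide by 2. So div: x + 5 = 9.
Step 4. [x + 5 = 9] peel the +5: subtract 5 from each side. So sub: x = 4.

Answer: x ∈ {4}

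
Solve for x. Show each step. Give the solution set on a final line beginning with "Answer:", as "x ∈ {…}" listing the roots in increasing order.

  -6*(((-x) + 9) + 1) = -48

Step 1. [-6*(((-x) + 9) + 1) = -48] -6·(inner) — divide through by -6. So div: ((-x) + 9) + 1 = 8.
Step 2. [((-x) + 9) + 1 = 8] peel the +1: subtract 1 from each side. So sub: (-x) + 9 = 7.
Step 3. [(-x) + 9 = 7] 9 comes off first (subtract 9) ⇒ sub: -x = -2.
Step 4. [-x = -2] flip signs both sides, so neg: x = 2.

Answer: x ∈ {2}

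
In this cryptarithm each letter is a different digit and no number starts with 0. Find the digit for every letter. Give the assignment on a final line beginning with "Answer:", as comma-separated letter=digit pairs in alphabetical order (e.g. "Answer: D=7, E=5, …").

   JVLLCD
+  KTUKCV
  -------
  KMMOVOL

Step 1. [col 1: D + V ≡ L (mod 10)] no forcing yet in column 1 (carry-in 0); D=9 is free and consistent — try it, so D=9.
Step 2. [col 1: D + V ≡ L (mod 10)] column 1 (D + V ≡ L (mod 10), carry-in 0) doesn't pin L yet; pick L=5 and continue. So L=5.
Step 3. [col 1: D + V ≡ L (mod 10)] from column 1 (D=9, L=5, carry-in 0, digits 5,9 already taken and all letters distinct): V must equal 6. So V=6.
Step 4. [col 2: C + C ≡ O (mod 10)] O=7 is one option consistent with column 2 (C + C ≡ O (mod 10), carry-in 1) — take it. So O=7.
Step 5. [col 2: C + C ≡ O (mod 10)] several values work for C in column 2 (C + C ≡ O (mod 10), carry-in 1); try C=3, so C=3.
Step 6. [col 3: L + K ≡ V (mod 10)] column 3: given L=5, V=6, carry-in 0, and digits 3,5,6,7,9 already taken and all letters distinct, L+K≡V (mod 10) forces K=1, so K=1.
Step 7. [col 4: L + U ≡ O (mod 10)] from column 4 (L=5, O=7, carry-in 0, digits 1,3,5,6,7,9 already taken and all letters distinct): U must equal 2. So U=2.
Step 8. [col 5: V + T ≡ M (mod 10)] M=0 is one option consistent with column 5 (V + T ≡ M (mod 10), carry-in 0) — take it. So M=0.
Step 9. [col 5: V + T ≡ M (mod 10)] in column 5 we have V+T≡M with carry-in 0; given V=6, M=0 and digits 0,1,2,3,5,6,7,9 already taken and all letters distinct, that pins T to 4, so T=4.
Step 10. [col 6: J + K ≡ M (mod 10)] column 6: given K=1, M=0, carry-in 1, and digits 0,1,2,3,4,5,6,7,9 already taken and all letters distinct, J+K≡M (mod 10) forces J=8 ⇒ J=8.

Answer: C=3, D=9, J=8, K=1, L=5, M=0, O=7, T=4, U=2, V=6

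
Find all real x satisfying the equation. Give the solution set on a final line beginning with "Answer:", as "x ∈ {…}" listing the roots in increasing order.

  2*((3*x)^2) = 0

Step 1. [2*((3*x)^2) = 0] divide by the outer 2, so div: (3*x)^2 = 0.
Step 2. [(3*x)^2 = 0] √ both sides: 0 ≥ 0 gives two branches, so sqrt: 3*x = 0.
Step 3. [3*x = 0] 3 out front; divide by 3 ⇒ div: x = 0.

Answer: x ∈ {0}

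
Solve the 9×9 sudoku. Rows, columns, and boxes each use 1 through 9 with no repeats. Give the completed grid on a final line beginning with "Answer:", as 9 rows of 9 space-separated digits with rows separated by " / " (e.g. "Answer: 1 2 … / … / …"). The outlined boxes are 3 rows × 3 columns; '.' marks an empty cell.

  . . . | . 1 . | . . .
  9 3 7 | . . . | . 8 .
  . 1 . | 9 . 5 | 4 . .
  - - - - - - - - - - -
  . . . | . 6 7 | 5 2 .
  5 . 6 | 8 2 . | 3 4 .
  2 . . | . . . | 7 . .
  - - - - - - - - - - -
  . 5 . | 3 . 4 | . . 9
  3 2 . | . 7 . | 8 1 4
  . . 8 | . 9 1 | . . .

Step 1. [r9c4∈{2,5,6}] box 8 places 2 nowhere but r9c4. So r9c4=2.
Step 2. [r9c7∈{6}] r9c7 has the single candidate 6. So r9c7=6.
Step 3. [r1c2∈{4,6,8}] r1c2 is the only open cell in col 2 admitting 6. So r1c2=6.
Step 4. [r2c9∈{1,2,5,6}] r2c9 is the only open cell in row 2 admitting 5. So r2c9=5.
Step 5. [r7c8∈{7}] only 7 remains possible at r7c8. So r7c8=7.
Step 6. [r6c8∈{6,9}] in box 6, 9 fits only at r6c8 ⇒ r6c8=9.
Step 7. [r1c8∈{3}] r1c8 has the single candidate 3. So r1c8=3.
Step 8. [r4c3∈{1,3,4,9}] 3 has one home in row 4: r4c3 ⇒ r4c3=3.
Step 9. [r1c6∈{2,8}] 8 has one home in col 6: r1c6, so r1c6=8.
Step 10. [r1c1∈{4}] r1c1's peers cover all but 4 ⇒ r1c1=4.
Step 11. [r6c3∈{1,4}] 4 has one home in col 3: r6c3 ⇒ r6c3=4.
Step 12. [r4c1∈{1,8}] across box 4, 1 lands solely at r4c1. So r4c1=1.
Step 13. [r6c9∈{1,6,8}] row 6 places 6 nowhere but r6c9. So r6c9=6.
Step 14. [r7c7∈{2}] r7c7's peers cover all but 2, so r7c7=2.
Step 15. [r3c3∈{2}] nothing but 2 survives at r3c3. So r3c3=2.
Step 16. [r8c4∈{5,6}] row 8 places 5 nowhere but r8c4, so r8c4=5.
Step 17. [r4c2∈{8,9}] row 4 places 9 nowhere but r4c2 ⇒ r4c2=9.
Step 18. [r2c4∈{4,6}] 6 has one home in col 4: r2c4, so r2c4=6.
Step 19. [r5c2∈{7}] r5c2 is down to just 7 ⇒ r5c2=7.
Step 20. [r3c5∈{3}] r3c5 has the single candidate 3. So r3c5=3.
Step 21. [r1c9∈{2,7}] in row 1, 2 fits only at r1c9 ⇒ r1c9=2.
Step 22. [r2c7∈{1}] r2c7 is down to just 1 ⇒ r2c7=1.
Step 23. [r8c3∈{9}] nothing but 9 survives at r8c3 ⇒ r8c3=9.
Step 24. [r5c6∈{9}] r5c6 is down to just 9. So r5c6=9.
Step 25. [r2c6∈{2}] nothing but 2 survives at r2c6, so r2c6=2.
Step 26. [r1c7∈{9}] r1c7's peers cover all but 9, so r1c7=9.
Step 27. [r3c8∈{6}] r3c8 is down to just 6 ⇒ r3c8=6.
Step 28. [r9c8∈{5}] nothing but 5 survives at r9c8. So r9c8=5.
Step 29. [r6c2∈{8}] r6c2 is down to just 8 ⇒ r6c2=8.
Step 30. [r4c4∈{4}] r4c4 has the single candidate 4. So r4c4=4.
Step 31. [r3c9∈{7}] r3c9 has the single candidate 7, so r3c9=7.
Step 32. [r2c5∈{4}] only 4 remains possible at r2c5. So r2c5=4.
Step 33. [r6c5∈{5}] only 5 remains possible at r6c5. So r6c5=5.
Step 34. [r9c9∈{3}] r9c9 is down to just 3. So r9c9=3.
Step 35. [r1c3∈{5}] r1c3 has the single candidate 5. So r1c3=5.
Step 36. [r5c9∈{1}] r5c9 has the single candidate 1 ⇒ r5c9=1.
Step 37. [r9c1∈{7}] nothing but 7 survives at r9c1. So r9c1=7.
Step 38. [r3c1∈{8}] nothing but 8 survives at r3c1. So r3c1=8.
Step 39. [r7c1∈{6}] r7c1 has the single candidate 6, so r7c1=6.
Step 40. [r1c4∈{7}] r1c4 has the single candidate 7 ⇒ r1c4=7.
Step 41. [r9c2∈{4}] r9c2 has the single candidate 4 ⇒ r9c2=4.
Step 42. [r7c3∈{1}] r7c3's peers cover all but 1, so r7c3=1.
Step 43. [r7c5∈{8}] r7c5 has the single candidate 8 ⇒ r7c5=8.
Step 44. [r4c9∈{8}] r4c9 is down to just 8, so r4c9=8.
Step 45. [r6c4∈{1}] r6c4 is down to just 1. So r6c4=1.
Step 46. [r6c6∈{3}] nothing but 3 survives at r6c6, so r6c6=3.
Step 47. [r8c6∈{6}] r8c6 has the single candidate 6, so r8c6=6.

Answer: 4 6 5 7 1 8 9 3 2 / 9 3 7 6 4 2 1 8 5 / 8 1 2 9 3 5 4 6 7 / 1 9 3 4 6 7 5 2 8 / 5 7 6 8 2 9 3 4 1 / 2 8 4 1 5 3 7 9 6 / 6 5 1 3 8 4 2 7 9 / 3 2 9 5 7 6 8 1 4 / 7 4 8 2 9 1 6 5 3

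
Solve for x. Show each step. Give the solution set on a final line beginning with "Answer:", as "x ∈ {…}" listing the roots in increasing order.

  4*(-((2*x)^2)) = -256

Step 1. [4*(-((2*x)^2)) = -256] 4·(inner) — divide through by 4, so div: -((2*x)^2) = -64.
Step 2. [-((2*x)^2) = -64] LHS negated; negate both sides. So neg: (2*x)^2 = 64.
Step 3. [(2*x)^2 = 64] LHS squared, RHS 64 ≥ 0: apply √ (±) ⇒ sqrt: 2*x = 8 or -8.
Step 4. [2*x = 8 or -8] divide by the outer 2, so div: x = 4 or -4.

Answer: x ∈ {-4, 4}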